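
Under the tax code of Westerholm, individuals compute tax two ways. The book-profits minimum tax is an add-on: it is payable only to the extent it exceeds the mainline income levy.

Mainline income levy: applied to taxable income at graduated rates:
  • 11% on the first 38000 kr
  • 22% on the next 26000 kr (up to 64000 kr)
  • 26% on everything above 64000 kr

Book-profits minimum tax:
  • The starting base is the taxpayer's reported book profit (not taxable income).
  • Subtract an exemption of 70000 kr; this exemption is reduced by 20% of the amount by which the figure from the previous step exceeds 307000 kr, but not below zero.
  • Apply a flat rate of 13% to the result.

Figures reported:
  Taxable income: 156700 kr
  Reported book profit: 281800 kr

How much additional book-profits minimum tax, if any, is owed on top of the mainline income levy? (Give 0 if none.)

0 kr

Mainline income levy:
  38000 kr × 11% = 4180 kr
  26000 kr × 22% = 5720 kr
  92700 kr × 26% = 24102 kr
  → 34002 kr

Book-profits minimum tax:
  Base (reported book profit): 281800 kr
  Exemption: 281800 kr ≤ 307000 kr, so full 70000 kr applies
  Base: 281800 kr − 70000 kr = 211800 kr
  211800 kr × 13% = 27534 kr

27534 kr ≤ 34002 kr, so no add-on is due.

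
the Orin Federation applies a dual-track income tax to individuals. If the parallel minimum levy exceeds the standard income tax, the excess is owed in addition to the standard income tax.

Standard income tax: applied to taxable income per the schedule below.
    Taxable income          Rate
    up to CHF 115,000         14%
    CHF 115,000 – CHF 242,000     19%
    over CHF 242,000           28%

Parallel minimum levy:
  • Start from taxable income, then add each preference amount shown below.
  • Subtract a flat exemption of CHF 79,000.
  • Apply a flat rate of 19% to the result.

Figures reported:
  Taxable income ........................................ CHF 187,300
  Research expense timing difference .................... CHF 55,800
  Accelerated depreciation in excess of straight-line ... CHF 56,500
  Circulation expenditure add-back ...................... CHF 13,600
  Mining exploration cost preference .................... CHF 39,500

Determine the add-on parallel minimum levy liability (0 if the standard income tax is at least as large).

CHF 22,166

Parallel minimum levy:
  Adjusted income: CHF 187,300 + CHF 55,800 + CHF 56,500 + CHF 13,600 + CHF 39,500 = CHF 352,700
  Less exemption CHF 79,000 → base CHF 273,700
  CHF 273,700 × 19% = CHF 52,003

Standard income tax:
  CHF 115,000 × 14% = CHF 16,100
  CHF 72,300 × 19% = CHF 13,737
  → CHF 29,837

Excess of parallel minimum levy over standard income tax: CHF 52,003 − CHF 29,837 = CHF 22,166.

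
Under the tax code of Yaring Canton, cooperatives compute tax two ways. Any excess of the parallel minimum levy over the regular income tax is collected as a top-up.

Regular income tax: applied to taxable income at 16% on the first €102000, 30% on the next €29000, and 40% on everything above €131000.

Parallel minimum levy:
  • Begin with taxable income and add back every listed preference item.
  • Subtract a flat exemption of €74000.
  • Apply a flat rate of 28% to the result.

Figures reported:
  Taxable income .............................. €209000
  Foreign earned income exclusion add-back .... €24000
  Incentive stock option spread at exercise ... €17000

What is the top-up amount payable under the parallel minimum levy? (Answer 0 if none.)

€0

Regular income tax:
  €102000 × 16% = €16320
  €29000 × 30% = €8700
  €78000 × 40% = €31200
  → €56220

Parallel minimum levy:
  Adjusted income: €209000 + €24000 + €17000 = €250000
  Less exemption €74000 → base €176000
  €176000 × 28% = €49280

€49280 ≤ €56220, so no add-on is due.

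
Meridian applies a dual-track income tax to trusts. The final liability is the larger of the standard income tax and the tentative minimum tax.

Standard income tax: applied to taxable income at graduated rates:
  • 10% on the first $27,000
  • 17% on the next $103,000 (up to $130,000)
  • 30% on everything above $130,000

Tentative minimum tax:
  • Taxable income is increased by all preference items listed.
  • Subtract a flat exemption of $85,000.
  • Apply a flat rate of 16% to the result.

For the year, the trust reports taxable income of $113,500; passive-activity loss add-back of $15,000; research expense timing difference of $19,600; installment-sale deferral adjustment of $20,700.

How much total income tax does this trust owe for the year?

Standard income tax:
  $27,000 × 10% = $2,700
  $86,500 × 17% = $14,705
  → $17,405

Tentative minimum tax:
  Adjusted income: $113,500 + $15,000 + $19,600 + $20,700 = $168,800
  Less exemption $85,000 → base $83,800
  $83,800 × 16% = $13,408

$17,405 > $13,408, so the standard income tax governs.

$17,405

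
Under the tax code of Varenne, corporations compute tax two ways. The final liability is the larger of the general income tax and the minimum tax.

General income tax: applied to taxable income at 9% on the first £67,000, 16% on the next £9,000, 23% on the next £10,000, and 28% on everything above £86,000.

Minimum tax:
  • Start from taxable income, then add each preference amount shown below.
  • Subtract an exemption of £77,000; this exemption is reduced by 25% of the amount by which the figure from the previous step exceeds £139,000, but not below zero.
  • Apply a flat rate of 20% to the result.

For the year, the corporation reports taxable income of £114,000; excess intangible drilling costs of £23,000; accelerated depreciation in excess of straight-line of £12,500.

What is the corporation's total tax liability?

£17,610

General income tax:
  £67,000 × 9% = £6,030
  £9,000 × 16% = £1,440
  £10,000 × 23% = £2,300
  £28,000 × 28% = £7,840
  → £17,610

Minimum tax:
  Adjusted income: £114,000 + £23,000 + £12,500 = £149,500
  Exemption: £77,000 − 25% × (£149,500 − £139,000) = £77,000 − £2,625 = £74,375
  Base: £149,500 − £74,375 = £75,125
  £75,125 × 20% = £15,025

£17,610 > £15,025, so the general income tax governs.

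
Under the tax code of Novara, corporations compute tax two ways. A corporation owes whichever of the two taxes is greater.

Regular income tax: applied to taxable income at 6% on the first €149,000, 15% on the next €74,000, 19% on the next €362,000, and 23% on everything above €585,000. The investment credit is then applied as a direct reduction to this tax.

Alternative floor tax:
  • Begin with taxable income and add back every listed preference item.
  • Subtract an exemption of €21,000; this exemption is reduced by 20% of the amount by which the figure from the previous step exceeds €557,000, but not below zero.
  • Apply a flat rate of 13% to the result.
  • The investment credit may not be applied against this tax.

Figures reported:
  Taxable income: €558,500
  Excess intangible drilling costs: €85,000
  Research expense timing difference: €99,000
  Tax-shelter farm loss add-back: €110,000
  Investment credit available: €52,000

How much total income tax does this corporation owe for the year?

Regular income tax:
  €149,000 × 6% = €8,940
  €74,000 × 15% = €11,100
  €335,500 × 19% = €63,745
  → €83,785
  Less investment credit €52,000 → €31,785

Alternative floor tax:
  Adjusted income: €558,500 + €85,000 + €99,000 + €110,000 = €852,500
  Exemption: 20% × (€852,500 − €557,000) = €59,100 ≥ €21,000, so the exemption is fully phased out
  Base: €852,500 − €0 = €852,500
  €852,500 × 13% = €110,825

€110,825 > €31,785, so the alternative floor tax is the binding amount.

€110,825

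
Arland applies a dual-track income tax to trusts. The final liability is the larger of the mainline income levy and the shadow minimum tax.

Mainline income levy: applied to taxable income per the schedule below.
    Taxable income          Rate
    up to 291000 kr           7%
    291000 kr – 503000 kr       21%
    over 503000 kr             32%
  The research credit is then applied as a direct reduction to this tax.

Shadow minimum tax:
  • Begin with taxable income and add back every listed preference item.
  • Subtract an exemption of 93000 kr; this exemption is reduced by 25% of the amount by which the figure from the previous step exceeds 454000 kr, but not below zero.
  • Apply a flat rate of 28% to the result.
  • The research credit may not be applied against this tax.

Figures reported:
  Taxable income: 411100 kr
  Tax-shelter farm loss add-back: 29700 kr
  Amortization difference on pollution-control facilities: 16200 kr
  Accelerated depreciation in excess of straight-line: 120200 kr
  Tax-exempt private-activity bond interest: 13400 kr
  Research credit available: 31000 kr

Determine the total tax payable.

148890 kr

Mainline income levy:
  291000 kr × 7% = 20370 kr
  120100 kr × 21% = 25221 kr
  → 45591 kr
  Less research credit 31000 kr → 14591 kr

Shadow minimum tax:
  Adjusted income: 411100 kr + 29700 kr + 16200 kr + 120200 kr + 13400 kr = 590600 kr
  Exemption: 93000 kr − 25% × (590600 kr − 454000 kr) = 93000 kr − 34150 kr = 58850 kr
  Base: 590600 kr − 58850 kr = 531750 kr
  531750 kr × 28% = 148890 kr

148890 kr > 14591 kr, so the shadow minimum tax is the binding amount.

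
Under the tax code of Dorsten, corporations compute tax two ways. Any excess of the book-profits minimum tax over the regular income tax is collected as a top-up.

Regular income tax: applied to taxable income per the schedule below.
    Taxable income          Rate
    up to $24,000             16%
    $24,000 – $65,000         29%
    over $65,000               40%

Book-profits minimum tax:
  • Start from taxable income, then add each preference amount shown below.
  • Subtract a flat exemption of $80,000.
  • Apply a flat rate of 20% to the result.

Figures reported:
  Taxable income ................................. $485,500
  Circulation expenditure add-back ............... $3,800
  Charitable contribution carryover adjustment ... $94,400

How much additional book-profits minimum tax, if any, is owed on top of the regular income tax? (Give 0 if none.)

$0

Regular income tax:
  $24,000 × 16% = $3,840
  $41,000 × 29% = $11,890
  $420,500 × 40% = $168,200
  → $183,930

Book-profits minimum tax:
  Adjusted income: $485,500 + $3,800 + $94,400 = $583,700
  Less exemption $80,000 → base $503,700
  $503,700 × 20% = $100,740

$100,740 ≤ $183,930, so no add-on is due.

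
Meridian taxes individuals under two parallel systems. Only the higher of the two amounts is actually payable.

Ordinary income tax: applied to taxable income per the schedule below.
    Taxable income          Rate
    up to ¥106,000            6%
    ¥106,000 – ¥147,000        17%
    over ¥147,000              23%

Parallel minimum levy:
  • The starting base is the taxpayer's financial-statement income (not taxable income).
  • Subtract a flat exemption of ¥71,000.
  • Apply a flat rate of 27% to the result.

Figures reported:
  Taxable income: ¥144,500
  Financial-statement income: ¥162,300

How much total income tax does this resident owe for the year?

¥24,651

Parallel minimum levy:
  Base (financial-statement income): ¥162,300
  Less exemption ¥71,000 → base ¥91,300
  ¥91,300 × 27% = ¥24,651

Ordinary income tax:
  ¥106,000 × 6% = ¥6,360
  ¥38,500 × 17% = ¥6,545
  → ¥12,905

¥24,651 > ¥12,905, so the parallel minimum levy is the binding amount.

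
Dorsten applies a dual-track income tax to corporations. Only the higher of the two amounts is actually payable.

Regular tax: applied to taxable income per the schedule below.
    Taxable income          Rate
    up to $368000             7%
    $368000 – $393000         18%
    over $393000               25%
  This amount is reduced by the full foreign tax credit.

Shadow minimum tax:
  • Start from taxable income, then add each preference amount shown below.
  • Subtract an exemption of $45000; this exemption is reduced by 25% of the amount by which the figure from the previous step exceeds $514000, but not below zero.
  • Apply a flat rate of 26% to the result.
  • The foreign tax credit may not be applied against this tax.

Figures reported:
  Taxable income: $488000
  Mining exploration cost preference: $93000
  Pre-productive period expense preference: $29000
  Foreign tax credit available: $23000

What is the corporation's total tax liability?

$153140

Regular tax:
  $368000 × 7% = $25760
  $25000 × 18% = $4500
  $95000 × 25% = $23750
  → $54010
  Less foreign tax credit $23000 → $31010

Shadow minimum tax:
  Adjusted income: $488000 + $93000 + $29000 = $610000
  Exemption: $45000 − 25% × ($610000 − $514000) = $45000 − $24000 = $21000
  Base: $610000 − $21000 = $589000
  $589000 × 26% = $153140

$153140 > $31010, so the shadow minimum tax is the binding amount.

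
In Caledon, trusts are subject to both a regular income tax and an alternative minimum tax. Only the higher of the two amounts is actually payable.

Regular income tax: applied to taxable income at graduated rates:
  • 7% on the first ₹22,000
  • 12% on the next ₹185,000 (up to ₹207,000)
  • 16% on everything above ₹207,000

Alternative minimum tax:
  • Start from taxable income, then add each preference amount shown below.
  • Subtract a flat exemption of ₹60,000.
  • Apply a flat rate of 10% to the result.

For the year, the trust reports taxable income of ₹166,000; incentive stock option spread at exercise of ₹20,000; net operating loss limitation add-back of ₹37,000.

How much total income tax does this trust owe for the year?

Regular income tax:
  ₹22,000 × 7% = ₹1,540
  ₹144,000 × 12% = ₹17,280
  → ₹18,820

Alternative minimum tax:
  Adjusted income: ₹166,000 + ₹20,000 + ₹37,000 = ₹223,000
  Less exemption ₹60,000 → base ₹163,000
  ₹163,000 × 10% = ₹16,300

₹18,820 > ₹16,300, so the regular income tax governs.

₹18,820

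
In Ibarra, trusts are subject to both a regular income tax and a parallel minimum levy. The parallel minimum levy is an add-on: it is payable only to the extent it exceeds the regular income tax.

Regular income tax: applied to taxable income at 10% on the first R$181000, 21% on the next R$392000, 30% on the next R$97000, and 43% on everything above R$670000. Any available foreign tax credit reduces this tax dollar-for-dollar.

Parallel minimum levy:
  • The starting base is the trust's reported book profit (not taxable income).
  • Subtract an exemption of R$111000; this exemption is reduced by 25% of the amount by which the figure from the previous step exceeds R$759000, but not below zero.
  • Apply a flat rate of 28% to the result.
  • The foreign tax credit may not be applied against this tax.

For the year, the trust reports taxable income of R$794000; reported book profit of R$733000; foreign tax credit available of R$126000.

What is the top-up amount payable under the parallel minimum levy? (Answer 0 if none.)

Parallel minimum levy:
  Base (reported book profit): R$733000
  Exemption: R$733000 ≤ R$759000, so full R$111000 applies
  Base: R$733000 − R$111000 = R$622000
  R$622000 × 28% = R$174160

Regular income tax:
  R$181000 × 10% = R$18100
  R$392000 × 21% = R$82320
  R$97000 × 30% = R$29100
  R$124000 × 43% = R$53320
  → R$182840
  Less foreign tax credit R$126000 → R$56840

Excess of parallel minimum levy over regular income tax: R$174160 − R$56840 = R$117320.

R$117320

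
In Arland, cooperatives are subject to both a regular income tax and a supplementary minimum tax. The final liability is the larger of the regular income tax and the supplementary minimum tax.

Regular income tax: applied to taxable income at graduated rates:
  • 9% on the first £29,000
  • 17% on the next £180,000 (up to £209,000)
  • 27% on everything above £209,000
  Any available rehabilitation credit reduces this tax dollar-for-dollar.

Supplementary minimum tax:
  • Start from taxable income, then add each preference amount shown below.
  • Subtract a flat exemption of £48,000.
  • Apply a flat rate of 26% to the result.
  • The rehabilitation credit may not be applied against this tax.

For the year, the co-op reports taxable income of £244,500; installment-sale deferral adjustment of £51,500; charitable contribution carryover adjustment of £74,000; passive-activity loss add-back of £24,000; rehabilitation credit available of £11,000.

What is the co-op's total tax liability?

£89,960

Regular income tax:
  £29,000 × 9% = £2,610
  £180,000 × 17% = £30,600
  £35,500 × 27% = £9,585
  → £42,795
  Less rehabilitation credit £11,000 → £31,795

Supplementary minimum tax:
  Adjusted income: £244,500 + £51,500 + £74,000 + £24,000 = £394,000
  Less exemption £48,000 → base £346,000
  £346,000 × 26% = £89,960

£89,960 > £31,795, so the supplementary minimum tax is the binding amount.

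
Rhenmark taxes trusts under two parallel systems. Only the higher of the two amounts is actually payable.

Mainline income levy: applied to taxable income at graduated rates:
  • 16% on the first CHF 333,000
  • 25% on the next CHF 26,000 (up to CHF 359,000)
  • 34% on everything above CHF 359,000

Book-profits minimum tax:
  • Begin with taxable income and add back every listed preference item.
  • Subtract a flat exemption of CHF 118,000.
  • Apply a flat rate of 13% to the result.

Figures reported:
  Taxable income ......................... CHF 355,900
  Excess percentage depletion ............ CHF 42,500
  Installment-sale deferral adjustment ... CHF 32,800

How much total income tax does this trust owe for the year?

Mainline income levy:
  CHF 333,000 × 16% = CHF 53,280
  CHF 22,900 × 25% = CHF 5,725
  → CHF 59,005

Book-profits minimum tax:
  Adjusted income: CHF 355,900 + CHF 42,500 + CHF 32,800 = CHF 431,200
  Less exemption CHF 118,000 → base CHF 313,200
  CHF 313,200 × 13% = CHF 40,716

CHF 59,005 > CHF 40,716, so the mainline income levy governs.

CHF 59,005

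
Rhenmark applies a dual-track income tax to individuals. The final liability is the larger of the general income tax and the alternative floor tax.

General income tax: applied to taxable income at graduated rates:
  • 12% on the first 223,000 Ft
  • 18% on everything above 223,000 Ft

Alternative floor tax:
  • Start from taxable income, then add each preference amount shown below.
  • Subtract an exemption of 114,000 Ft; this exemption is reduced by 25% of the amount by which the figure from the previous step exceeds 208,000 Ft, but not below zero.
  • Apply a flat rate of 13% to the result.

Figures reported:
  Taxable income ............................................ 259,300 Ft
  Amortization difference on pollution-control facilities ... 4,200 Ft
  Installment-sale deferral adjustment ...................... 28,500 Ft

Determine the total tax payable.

Alternative floor tax:
  Adjusted income: 259,300 Ft + 4,200 Ft + 28,500 Ft = 292,000 Ft
  Exemption: 114,000 Ft − 25% × (292,000 Ft − 208,000 Ft) = 114,000 Ft − 21,000 Ft = 93,000 Ft
  Base: 292,000 Ft − 93,000 Ft = 199,000 Ft
  199,000 Ft × 13% = 25,870 Ft

General income tax:
  223,000 Ft × 12% = 26,760 Ft
  36,300 Ft × 18% = 6,534 Ft
  → 33,294 Ft

33,294 Ft > 25,870 Ft, so the general income tax governs.

33,294 Ft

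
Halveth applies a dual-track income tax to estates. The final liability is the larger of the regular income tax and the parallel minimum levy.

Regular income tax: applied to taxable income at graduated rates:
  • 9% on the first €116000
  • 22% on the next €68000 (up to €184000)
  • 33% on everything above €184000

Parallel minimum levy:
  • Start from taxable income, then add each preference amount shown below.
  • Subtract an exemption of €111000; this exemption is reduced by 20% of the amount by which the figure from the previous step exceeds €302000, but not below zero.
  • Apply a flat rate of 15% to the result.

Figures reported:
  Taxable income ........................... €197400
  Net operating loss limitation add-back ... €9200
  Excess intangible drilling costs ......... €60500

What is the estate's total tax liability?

Regular income tax:
  €116000 × 9% = €10440
  €68000 × 22% = €14960
  €13400 × 33% = €4422
  → €29822

Parallel minimum levy:
  Adjusted income: €197400 + €9200 + €60500 = €267100
  Exemption: €267100 ≤ €302000, so full €111000 applies
  Base: €267100 − €111000 = €156100
  €156100 × 15% = €23415

€29822 > €23415, so the regular income tax governs.

€29822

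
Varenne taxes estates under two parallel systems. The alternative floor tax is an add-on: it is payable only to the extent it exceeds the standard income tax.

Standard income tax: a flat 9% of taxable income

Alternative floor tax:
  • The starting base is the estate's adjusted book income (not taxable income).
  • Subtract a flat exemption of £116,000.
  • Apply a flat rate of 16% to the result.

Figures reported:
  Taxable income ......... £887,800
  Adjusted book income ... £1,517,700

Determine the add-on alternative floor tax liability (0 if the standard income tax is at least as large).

Alternative floor tax:
  Base (adjusted book income): £1,517,700
  Less exemption £116,000 → base £1,401,700
  £1,401,700 × 16% = £224,272

Standard income tax:
  £887,800 × 9% = £79,902

Excess of alternative floor tax over standard income tax: £224,272 − £79,902 = £144,370.

£144,370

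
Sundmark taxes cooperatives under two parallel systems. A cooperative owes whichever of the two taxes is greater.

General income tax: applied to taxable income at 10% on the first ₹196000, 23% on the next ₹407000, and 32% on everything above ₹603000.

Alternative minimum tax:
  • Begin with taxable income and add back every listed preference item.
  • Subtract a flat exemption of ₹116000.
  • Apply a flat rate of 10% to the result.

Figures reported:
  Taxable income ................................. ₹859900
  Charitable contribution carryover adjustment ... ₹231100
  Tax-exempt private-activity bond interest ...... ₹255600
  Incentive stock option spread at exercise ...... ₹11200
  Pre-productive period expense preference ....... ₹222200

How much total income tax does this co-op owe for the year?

₹195418

General income tax:
  ₹196000 × 10% = ₹19600
  ₹407000 × 23% = ₹93610
  ₹256900 × 32% = ₹82208
  → ₹195418

Alternative minimum tax:
  Adjusted income: ₹859900 + ₹231100 + ₹255600 + ₹11200 + ₹222200 = ₹1580000
  Less exemption ₹116000 → base ₹1464000
  ₹1464000 × 10% = ₹146400

₹195418 > ₹146400, so the general income tax governs.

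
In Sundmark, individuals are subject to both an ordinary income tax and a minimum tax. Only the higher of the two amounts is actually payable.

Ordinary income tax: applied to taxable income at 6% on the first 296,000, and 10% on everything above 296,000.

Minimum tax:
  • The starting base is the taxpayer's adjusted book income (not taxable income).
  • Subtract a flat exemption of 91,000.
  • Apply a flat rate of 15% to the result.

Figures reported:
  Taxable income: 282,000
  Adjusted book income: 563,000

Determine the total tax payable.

Minimum tax:
  Base (adjusted book income): 563,000
  Less exemption 91,000 → base 472,000
  472,000 × 15% = 70,800

Ordinary income tax:
  282,000 × 6% = 16,920

70,800 > 16,920, so the minimum tax is the binding amount.

70,800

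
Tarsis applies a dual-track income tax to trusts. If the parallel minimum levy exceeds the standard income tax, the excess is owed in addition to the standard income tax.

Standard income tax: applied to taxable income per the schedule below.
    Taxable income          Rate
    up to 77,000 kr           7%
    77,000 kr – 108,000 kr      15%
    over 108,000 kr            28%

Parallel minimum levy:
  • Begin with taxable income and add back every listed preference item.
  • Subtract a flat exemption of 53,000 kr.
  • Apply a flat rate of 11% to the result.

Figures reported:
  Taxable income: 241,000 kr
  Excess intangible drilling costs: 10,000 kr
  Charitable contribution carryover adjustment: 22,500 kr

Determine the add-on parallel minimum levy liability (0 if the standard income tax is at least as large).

Standard income tax:
  77,000 kr × 7% = 5,390 kr
  31,000 kr × 15% = 4,650 kr
  133,000 kr × 28% = 37,240 kr
  → 47,280 kr

Parallel minimum levy:
  Adjusted income: 241,000 kr + 10,000 kr + 22,500 kr = 273,500 kr
  Less exemption 53,000 kr → base 220,500 kr
  220,500 kr × 11% = 24,255 kr

24,255 kr ≤ 47,280 kr, so no add-on is due.

0 kr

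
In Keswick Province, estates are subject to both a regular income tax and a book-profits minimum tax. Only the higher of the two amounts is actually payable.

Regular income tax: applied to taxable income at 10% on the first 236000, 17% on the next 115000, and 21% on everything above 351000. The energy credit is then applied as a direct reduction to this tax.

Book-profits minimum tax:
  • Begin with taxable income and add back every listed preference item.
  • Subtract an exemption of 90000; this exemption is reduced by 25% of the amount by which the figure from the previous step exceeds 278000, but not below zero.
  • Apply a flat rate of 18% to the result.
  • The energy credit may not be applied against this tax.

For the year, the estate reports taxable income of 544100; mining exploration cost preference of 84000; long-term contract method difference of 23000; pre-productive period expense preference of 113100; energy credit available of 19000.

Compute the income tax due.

137556

Book-profits minimum tax:
  Adjusted income: 544100 + 84000 + 23000 + 113100 = 764200
  Exemption: 25% × (764200 − 278000) = 121550 ≥ 90000, so the exemption is fully phased out
  Base: 764200 − 0 = 764200
  764200 × 18% = 137556

Regular income tax:
  236000 × 10% = 23600
  115000 × 17% = 19550
  193100 × 21% = 40551
  → 83701
  Less energy credit 19000 → 64701

137556 > 64701, so the book-profits minimum tax is the binding amount.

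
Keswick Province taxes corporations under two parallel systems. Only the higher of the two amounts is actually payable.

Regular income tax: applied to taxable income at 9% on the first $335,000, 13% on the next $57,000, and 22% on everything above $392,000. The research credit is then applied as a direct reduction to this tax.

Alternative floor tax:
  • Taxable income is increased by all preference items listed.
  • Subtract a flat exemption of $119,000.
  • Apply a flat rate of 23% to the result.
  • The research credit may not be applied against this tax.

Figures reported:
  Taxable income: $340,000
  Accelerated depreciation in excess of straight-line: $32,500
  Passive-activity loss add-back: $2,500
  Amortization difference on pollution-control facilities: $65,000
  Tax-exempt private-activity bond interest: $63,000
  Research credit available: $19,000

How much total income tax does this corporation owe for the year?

$88,320

Alternative floor tax:
  Adjusted income: $340,000 + $32,500 + $2,500 + $65,000 + $63,000 = $503,000
  Less exemption $119,000 → base $384,000
  $384,000 × 23% = $88,320

Regular income tax:
  $335,000 × 9% = $30,150
  $5,000 × 13% = $650
  → $30,800
  Less research credit $19,000 → $11,800

$88,320 > $11,800, so the alternative floor tax is the binding amount.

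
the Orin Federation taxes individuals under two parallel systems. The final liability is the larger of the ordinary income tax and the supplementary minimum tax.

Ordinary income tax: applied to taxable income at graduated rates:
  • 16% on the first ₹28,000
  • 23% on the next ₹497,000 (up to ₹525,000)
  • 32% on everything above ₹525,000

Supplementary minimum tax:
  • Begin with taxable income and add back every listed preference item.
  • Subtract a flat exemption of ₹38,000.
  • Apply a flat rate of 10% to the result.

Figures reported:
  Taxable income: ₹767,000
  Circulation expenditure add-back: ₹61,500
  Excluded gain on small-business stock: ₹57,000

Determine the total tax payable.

₹196,230

Supplementary minimum tax:
  Adjusted income: ₹767,000 + ₹61,500 + ₹57,000 = ₹885,500
  Less exemption ₹38,000 → base ₹847,500
  ₹847,500 × 10% = ₹84,750

Ordinary income tax:
  ₹28,000 × 16% = ₹4,480
  ₹497,000 × 23% = ₹114,310
  ₹242,000 × 32% = ₹77,440
  → ₹196,230

₹196,230 > ₹84,750, so the ordinary income tax governs.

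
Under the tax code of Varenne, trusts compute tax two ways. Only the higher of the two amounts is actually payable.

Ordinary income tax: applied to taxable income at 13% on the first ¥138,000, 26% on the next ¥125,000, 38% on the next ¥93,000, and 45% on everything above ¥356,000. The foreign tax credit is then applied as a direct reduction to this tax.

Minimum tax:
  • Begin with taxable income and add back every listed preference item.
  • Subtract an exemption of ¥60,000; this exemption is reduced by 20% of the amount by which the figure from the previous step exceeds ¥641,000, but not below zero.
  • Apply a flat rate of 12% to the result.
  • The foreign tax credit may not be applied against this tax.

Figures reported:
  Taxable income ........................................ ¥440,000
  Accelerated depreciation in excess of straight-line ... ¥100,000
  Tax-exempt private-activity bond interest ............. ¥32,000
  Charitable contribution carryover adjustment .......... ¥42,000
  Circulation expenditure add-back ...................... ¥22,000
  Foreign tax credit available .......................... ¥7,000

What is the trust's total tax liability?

¥116,580

Ordinary income tax:
  ¥138,000 × 13% = ¥17,940
  ¥125,000 × 26% = ¥32,500
  ¥93,000 × 38% = ¥35,340
  ¥84,000 × 45% = ¥37,800
  → ¥123,580
  Less foreign tax credit ¥7,000 → ¥116,580

Minimum tax:
  Adjusted income: ¥440,000 + ¥100,000 + ¥32,000 + ¥42,000 + ¥22,000 = ¥636,000
  Exemption: ¥636,000 ≤ ¥641,000, so full ¥60,000 applies
  Base: ¥636,000 − ¥60,000 = ¥576,000
  ¥576,000 × 12% = ¥69,120

¥116,580 > ¥69,120, so the ordinary income tax governs.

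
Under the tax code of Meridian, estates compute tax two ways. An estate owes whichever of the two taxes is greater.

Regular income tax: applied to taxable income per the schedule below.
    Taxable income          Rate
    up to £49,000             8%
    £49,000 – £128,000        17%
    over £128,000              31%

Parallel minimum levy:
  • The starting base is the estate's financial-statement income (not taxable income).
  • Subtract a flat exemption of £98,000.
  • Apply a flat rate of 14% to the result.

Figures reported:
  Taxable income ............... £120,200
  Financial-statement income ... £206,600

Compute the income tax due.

Parallel minimum levy:
  Base (financial-statement income): £206,600
  Less exemption £98,000 → base £108,600
  £108,600 × 14% = £15,204

Regular income tax:
  £49,000 × 8% = £3,920
  £71,200 × 17% = £12,104
  → £16,024

£16,024 > £15,204, so the regular income tax governs.

£16,024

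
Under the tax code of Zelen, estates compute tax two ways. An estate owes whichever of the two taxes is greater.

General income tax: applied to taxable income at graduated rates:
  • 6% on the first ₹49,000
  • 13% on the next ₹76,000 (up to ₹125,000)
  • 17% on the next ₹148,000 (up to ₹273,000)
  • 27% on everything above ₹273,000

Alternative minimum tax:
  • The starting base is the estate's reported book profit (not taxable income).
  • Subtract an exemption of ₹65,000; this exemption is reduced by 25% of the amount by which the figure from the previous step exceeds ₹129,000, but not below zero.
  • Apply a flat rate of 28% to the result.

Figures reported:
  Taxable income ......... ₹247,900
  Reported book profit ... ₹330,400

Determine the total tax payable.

₹88,410

Alternative minimum tax:
  Base (reported book profit): ₹330,400
  Exemption: ₹65,000 − 25% × (₹330,400 − ₹129,000) = ₹65,000 − ₹50,350 = ₹14,650
  Base: ₹330,400 − ₹14,650 = ₹315,750
  ₹315,750 × 28% = ₹88,410

General income tax:
  ₹49,000 × 6% = ₹2,940
  ₹76,000 × 13% = ₹9,880
  ₹122,900 × 17% = ₹20,893
  → ₹33,713

₹88,410 > ₹33,713, so the alternative minimum tax is the binding amount.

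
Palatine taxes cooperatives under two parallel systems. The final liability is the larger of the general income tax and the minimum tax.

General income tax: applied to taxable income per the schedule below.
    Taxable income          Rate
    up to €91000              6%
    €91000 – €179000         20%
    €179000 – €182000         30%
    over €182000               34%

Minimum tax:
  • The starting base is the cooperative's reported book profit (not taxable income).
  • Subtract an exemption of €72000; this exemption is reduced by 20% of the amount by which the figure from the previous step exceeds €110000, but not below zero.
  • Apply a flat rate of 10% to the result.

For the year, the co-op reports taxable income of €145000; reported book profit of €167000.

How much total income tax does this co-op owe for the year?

€16260

General income tax:
  €91000 × 6% = €5460
  €54000 × 20% = €10800
  → €16260

Minimum tax:
  Base (reported book profit): €167000
  Exemption: €72000 − 20% × (€167000 − €110000) = €72000 − €11400 = €60600
  Base: €167000 − €60600 = €106400
  €106400 × 10% = €10640

€16260 > €10640, so the general income tax governs.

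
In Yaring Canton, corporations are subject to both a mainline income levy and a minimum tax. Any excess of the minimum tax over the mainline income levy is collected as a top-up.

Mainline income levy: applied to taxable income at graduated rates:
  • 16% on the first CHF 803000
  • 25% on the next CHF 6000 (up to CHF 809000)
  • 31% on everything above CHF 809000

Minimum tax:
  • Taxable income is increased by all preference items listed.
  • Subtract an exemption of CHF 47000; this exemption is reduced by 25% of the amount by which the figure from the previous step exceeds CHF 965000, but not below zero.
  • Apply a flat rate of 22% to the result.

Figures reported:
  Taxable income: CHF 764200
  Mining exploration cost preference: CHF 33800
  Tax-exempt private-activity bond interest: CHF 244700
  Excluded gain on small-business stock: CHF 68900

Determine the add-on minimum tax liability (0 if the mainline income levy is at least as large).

CHF 120003

Mainline income levy:
  CHF 764200 × 16% = CHF 122272

Minimum tax:
  Adjusted income: CHF 764200 + CHF 33800 + CHF 244700 + CHF 68900 = CHF 1111600
  Exemption: CHF 47000 − 25% × (CHF 1111600 − CHF 965000) = CHF 47000 − CHF 36650 = CHF 10350
  Base: CHF 1111600 − CHF 10350 = CHF 1101250
  CHF 1101250 × 22% = CHF 242275

Excess of minimum tax over mainline income levy: CHF 242275 − CHF 122272 = CHF 120003.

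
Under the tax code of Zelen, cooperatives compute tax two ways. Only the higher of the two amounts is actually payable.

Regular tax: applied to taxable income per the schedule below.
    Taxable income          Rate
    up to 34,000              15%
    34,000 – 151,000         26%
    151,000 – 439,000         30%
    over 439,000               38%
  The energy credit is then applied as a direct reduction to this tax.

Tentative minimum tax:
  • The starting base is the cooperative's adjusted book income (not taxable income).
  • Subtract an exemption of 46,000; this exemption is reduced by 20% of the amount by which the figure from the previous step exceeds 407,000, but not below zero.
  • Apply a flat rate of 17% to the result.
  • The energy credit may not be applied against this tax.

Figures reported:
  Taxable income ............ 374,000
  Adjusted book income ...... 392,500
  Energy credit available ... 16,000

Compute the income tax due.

86,420

Regular tax:
  34,000 × 15% = 5,100
  117,000 × 26% = 30,420
  223,000 × 30% = 66,900
  → 102,420
  Less energy credit 16,000 → 86,420

Tentative minimum tax:
  Base (adjusted book income): 392,500
  Exemption: 392,500 ≤ 407,000, so full 46,000 applies
  Base: 392,500 − 46,000 = 346,500
  346,500 × 17% = 58,905

86,420 > 58,905, so the regular tax governs.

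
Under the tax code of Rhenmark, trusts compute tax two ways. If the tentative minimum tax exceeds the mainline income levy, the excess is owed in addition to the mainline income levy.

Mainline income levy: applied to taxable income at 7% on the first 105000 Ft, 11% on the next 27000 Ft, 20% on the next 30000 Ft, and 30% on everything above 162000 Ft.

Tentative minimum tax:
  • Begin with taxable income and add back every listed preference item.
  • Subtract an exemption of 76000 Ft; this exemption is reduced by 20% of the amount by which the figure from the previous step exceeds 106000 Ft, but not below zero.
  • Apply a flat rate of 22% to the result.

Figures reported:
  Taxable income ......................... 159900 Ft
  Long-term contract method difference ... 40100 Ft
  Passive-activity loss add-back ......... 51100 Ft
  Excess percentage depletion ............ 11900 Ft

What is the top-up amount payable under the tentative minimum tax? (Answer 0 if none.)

32148 Ft

Tentative minimum tax:
  Adjusted income: 159900 Ft + 40100 Ft + 51100 Ft + 11900 Ft = 263000 Ft
  Exemption: 76000 Ft − 20% × (263000 Ft − 106000 Ft) = 76000 Ft − 31400 Ft = 44600 Ft
  Base: 263000 Ft − 44600 Ft = 218400 Ft
  218400 Ft × 22% = 48048 Ft

Mainline income levy:
  105000 Ft × 7% = 7350 Ft
  27000 Ft × 11% = 2970 Ft
  27900 Ft × 20% = 5580 Ft
  → 15900 Ft

Excess of tentative minimum tax over mainline income levy: 48048 Ft − 15900 Ft = 32148 Ft.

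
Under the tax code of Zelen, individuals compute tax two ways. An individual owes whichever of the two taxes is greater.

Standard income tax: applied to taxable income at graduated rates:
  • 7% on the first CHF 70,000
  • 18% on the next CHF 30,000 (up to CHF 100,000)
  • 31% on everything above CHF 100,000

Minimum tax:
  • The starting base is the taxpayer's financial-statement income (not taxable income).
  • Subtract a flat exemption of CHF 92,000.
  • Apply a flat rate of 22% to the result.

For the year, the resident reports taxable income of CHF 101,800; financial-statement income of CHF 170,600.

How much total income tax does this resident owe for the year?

Minimum tax:
  Base (financial-statement income): CHF 170,600
  Less exemption CHF 92,000 → base CHF 78,600
  CHF 78,600 × 22% = CHF 17,292

Standard income tax:
  CHF 70,000 × 7% = CHF 4,900
  CHF 30,000 × 18% = CHF 5,400
  CHF 1,800 × 31% = CHF 558
  → CHF 10,858

CHF 17,292 > CHF 10,858, so the minimum tax is the binding amount.

CHF 17,292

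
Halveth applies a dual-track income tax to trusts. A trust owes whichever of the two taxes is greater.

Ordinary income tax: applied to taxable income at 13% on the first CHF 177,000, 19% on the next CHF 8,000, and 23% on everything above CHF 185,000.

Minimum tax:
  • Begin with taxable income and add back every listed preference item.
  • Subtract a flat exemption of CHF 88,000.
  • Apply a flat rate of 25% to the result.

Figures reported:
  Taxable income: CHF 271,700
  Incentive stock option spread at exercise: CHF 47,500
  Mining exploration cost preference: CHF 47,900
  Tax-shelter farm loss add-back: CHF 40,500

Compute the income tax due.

Minimum tax:
  Adjusted income: CHF 271,700 + CHF 47,500 + CHF 47,900 + CHF 40,500 = CHF 407,600
  Less exemption CHF 88,000 → base CHF 319,600
  CHF 319,600 × 25% = CHF 79,900

Ordinary income tax:
  CHF 177,000 × 13% = CHF 23,010
  CHF 8,000 × 19% = CHF 1,520
  CHF 86,700 × 23% = CHF 19,941
  → CHF 44,471

CHF 79,900 > CHF 44,471, so the minimum tax is the binding amount.

CHF 79,900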